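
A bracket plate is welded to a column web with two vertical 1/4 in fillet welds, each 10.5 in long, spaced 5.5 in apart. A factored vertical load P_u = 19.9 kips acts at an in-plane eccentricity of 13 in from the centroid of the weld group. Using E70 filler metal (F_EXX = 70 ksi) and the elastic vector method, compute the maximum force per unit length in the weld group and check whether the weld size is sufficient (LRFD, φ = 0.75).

f_max ≈ 4.87 kip/in; adequate

Total weld length L_w = 21 in. Treat welds as unit-width lines.
Polar moment about centroid: J = 2[d³/12 + d(b/2)²] = 2[10.5³/12 + 10.5×2.75²] = 351.8 in³.
Direct shear f_v = P/L_w = 19.9 / 21 = 0.9476 kip/in (vertical).
Torsion M = P·e = 19.9 × 13 = 258.7 kip·in.
Critical point at (x, y) = (2.75, 5.25) from centroid. f_tx = M·y/J = 3.861 kip/in; f_ty = M·x/J = 2.023 kip/in.
Resultant f_max = √[f_tx² + (f_v + f_ty)²] = √[3.861² + (0.9476 + 2.023)²] = 4.871 kip/in.
Capacity per unit length: φr_n = 0.75 × 0.6 × 70 × (0.707 × 0.25) = 5.568 kip/in.
4.871 ≤ 5.568 → adequate.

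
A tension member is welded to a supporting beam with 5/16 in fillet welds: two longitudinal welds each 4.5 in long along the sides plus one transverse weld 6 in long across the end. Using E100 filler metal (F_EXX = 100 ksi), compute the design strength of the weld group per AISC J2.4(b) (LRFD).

t_e = 0.707 × 0.3125 = 0.2209 in.
R_nwl = 0.6 × 100 × 0.2209 × 9 = 119.3 kips (longitudinal, 2 welds).
R_nwt = 0.6 × 100 × 0.2209 × 6 = 79.54 kips (transverse, base value).
(i) R_nwl + R_nwt = 198.8 kips; (ii) 0.85 R_nwl + 1.5 R_nwt = 220.7 kips.
R_n = max = 220.7 kips [governs: (ii)]; φR_n = 165.5 kips.

φR_n ≈ 166 kips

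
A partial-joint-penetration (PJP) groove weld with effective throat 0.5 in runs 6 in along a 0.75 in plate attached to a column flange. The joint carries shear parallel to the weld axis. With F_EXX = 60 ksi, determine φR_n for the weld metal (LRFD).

φR_n ≈ 81 kips

Effective throat (given) t_e = 0.5 in.
A_we = 0.5 × 6 = 3 in².
F_nw = 0.6 F_EXX = 36 ksi.
φR_n = 0.75 × 36 × 3 = 81 kips.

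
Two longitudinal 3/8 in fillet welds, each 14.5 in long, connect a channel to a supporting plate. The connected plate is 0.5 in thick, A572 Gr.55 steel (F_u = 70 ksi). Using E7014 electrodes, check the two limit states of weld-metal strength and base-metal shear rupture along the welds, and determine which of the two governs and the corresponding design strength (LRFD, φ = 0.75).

φR_n ≈ 242 kips (weld metal governs)

E70XX → F_EXX = 70 ksi.
t_e = 0.707 × 0.375 = 0.2651 in; L = 29 in.
Weld metal: φR_n = 0.75 × 0.6 × 70 × 0.2651 × 29 = 242.2 kips.
Base metal (shear rupture): φR_n = 0.75 × 0.6 × 70 × 0.5 × 29 = 456.8 kips.
Governing: weld metal.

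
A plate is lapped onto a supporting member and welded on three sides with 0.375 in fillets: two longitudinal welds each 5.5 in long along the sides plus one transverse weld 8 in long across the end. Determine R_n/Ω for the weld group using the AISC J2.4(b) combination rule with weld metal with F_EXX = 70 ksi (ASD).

R_n/Ω ≈ 119 kips

t_e = 0.707 × 0.375 = 0.2651 in.
R_nwl = 0.6 × 70 × 0.2651 × 11 = 122.5 kips (longitudinal, 2 welds).
R_nwt = 0.6 × 70 × 0.2651 × 8 = 89.08 kips (transverse, base value).
(i) R_nwl + R_nwt = 211.6 kips; (ii) 0.85 R_nwl + 1.5 R_nwt = 237.7 kips.
R_n = max = 237.7 kips [governs: (ii)]; R_n/Ω = 118.9 kips.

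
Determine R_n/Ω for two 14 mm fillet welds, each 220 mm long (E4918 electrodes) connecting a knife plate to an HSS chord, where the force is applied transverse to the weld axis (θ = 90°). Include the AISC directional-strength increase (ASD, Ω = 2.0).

R_n/Ω ≈ 960 kN

E49XX → F_EXX = 490 MPa.
t_e = 0.707 × 14 = 9.898 mm; A_we = 9.898 × 440 = 4355 mm².
Directional factor: 1.0 + 0.5 sin^1.5(90°) = 1.5.
F_nw = 0.6 × 490 × 1.5 = 441 MPa.
R_n/Ω = (441 × 4355) / 2.0 × 10⁻³ = 960.3 kN.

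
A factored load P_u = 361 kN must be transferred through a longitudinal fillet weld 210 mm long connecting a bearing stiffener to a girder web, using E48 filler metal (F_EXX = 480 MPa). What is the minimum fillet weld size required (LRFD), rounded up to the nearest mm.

w = 12 mm

Total weld length L = 210 mm.
Required throat t_e = P_u / (φ × 0.6 F_EXX × L) = 361 / (0.75 × 0.6 × 480 × 210 × 10⁻³) = 7.959 mm.
Required leg w = t_e / 0.707 = 11.26 mm → use 12 mm.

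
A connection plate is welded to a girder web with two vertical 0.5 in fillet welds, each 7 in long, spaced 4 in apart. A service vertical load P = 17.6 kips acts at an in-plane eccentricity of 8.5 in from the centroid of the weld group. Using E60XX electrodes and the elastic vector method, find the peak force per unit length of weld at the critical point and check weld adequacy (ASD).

f_max ≈ 6.05 kip/in; adequate

E60XX → F_EXX = 60 ksi.
Total weld length L_w = 14 in. Treat welds as unit-width lines.
Polar moment about centroid: J = 2[d³/12 + d(b/2)²] = 2[7³/12 + 7×2²] = 113.2 in³.
Direct shear f_v = P/L_w = 17.6 / 14 = 1.257 kip/in (vertical).
Torsion M = P·e = 17.6 × 8.5 = 149.6 kip·in.
Critical point at (x, y) = (2, 3.5) from centroid. f_tx = M·y/J = 4.627 kip/in; f_ty = M·x/J = 2.644 kip/in.
Resultant f_max = √[f_tx² + (f_v + f_ty)²] = √[4.627² + (1.257 + 2.644)²] = 6.052 kip/in.
Capacity per unit length: r_n/Ω = (1/2.0) × 0.6 × 60 × (0.707 × 0.5) = 6.363 kip/in.
6.052 ≤ 6.363 → adequate.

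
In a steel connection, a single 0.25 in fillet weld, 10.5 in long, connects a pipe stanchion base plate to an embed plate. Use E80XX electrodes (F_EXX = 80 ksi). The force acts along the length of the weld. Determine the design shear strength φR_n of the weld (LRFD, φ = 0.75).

Effective throat t_e = 0.707 × 0.25 = 0.1767 in.
Total length L = 10.5 in; A_we = 0.1767 × 10.5 = 1.856 in².
F_nw = 0.6 F_EXX = 0.6 × 80 = 48 ksi.
φR_n = 0.75 × 48 × 1.856 = 66.81 kips.

φR_n ≈ 66.8 kips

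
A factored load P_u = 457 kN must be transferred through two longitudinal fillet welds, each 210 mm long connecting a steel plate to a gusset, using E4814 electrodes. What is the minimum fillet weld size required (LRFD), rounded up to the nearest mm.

w = 8 mm

E48XX → F_EXX = 480 MPa.
Total weld length L = 420 mm.
Required throat t_e = P_u / (φ × 0.6 F_EXX × L) = 457 / (0.75 × 0.6 × 480 × 420 × 10⁻³) = 5.037 mm.
Required leg w = t_e / 0.707 = 7.125 mm → use 8 mm.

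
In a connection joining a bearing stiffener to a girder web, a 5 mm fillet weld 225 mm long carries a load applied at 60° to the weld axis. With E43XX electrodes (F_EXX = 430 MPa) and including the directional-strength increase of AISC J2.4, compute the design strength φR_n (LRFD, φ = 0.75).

φR_n ≈ 216 kN

t_e = 0.707 × 5 = 3.535 mm; A_we = 3.535 × 225 = 795.4 mm².
Directional factor: 1.0 + 0.5 sin^1.5(60°) = 1.403.
F_nw = 0.6 × 430 × 1.403 = 362 MPa.
φR_n = 0.75 × 362 × 795.4 × 10⁻³ = 215.9 kN.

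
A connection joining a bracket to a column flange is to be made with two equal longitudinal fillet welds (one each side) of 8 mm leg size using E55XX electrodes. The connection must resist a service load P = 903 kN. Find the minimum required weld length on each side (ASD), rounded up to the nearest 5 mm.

E55XX → F_EXX = 550 MPa.
Throat t_e = 0.707 × 8 = 5.656 mm.
r_n/Ω = (0.6 × 550 × 5.656) / 2.0 = 933.2 N/mm = 0.9332 kN/mm.
L_req = P / (r_n/Ω) = 903 / 0.9332 = 967.6 mm total.
Per side: 967.6 / 2 = 483.8 mm.
Round up → use L = 485 mm on each side.

L = 485 mm on each side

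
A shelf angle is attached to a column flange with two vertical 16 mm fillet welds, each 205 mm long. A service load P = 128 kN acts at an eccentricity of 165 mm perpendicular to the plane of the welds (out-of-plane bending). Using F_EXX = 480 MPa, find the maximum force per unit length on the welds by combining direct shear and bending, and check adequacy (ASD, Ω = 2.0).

f_max ≈ 1540 N/mm; adequate

L_w = 2 × 205 = 410 mm; section modulus (unit throat) S = 2 × L²/6 = 14010 mm².
Direct shear f_v = P/L_w = 128×10³/410 = 312.2 N/mm.
Moment M = P × e = 128×10³ × 165 = 21120000 N·mm; bending f_b = M/S = 1508 N/mm.
f_max = √(f_v² + f_b²) = √(312.2² + 1508²) = 1540 N/mm.
r_n/Ω = (1/2.0) × 0.6 × 480 × (0.707 × 16) = 1629 N/mm → adequate.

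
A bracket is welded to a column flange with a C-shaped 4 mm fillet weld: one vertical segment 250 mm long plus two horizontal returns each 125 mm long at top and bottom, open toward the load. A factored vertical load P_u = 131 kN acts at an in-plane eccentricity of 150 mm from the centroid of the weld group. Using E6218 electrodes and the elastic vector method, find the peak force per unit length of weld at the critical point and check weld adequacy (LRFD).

f_max ≈ 699 N/mm; adequate

E62XX → F_EXX = 620 MPa.
Total weld length L_w = 500 mm. Treat welds as unit-width lines.
Centroid: x̄ = 2×125×62.5 / 500 = 31.25 mm from the vertical weld.
Polar moment about centroid: J = I_x + I_y = [250³/12 + 2×125×125²] + [250×31.25² + 2(125³/12 + 125×31.25²)] = 6022000 mm³.
Direct shear f_v = P/L_w = 131×10³ / 500 = 262 N/mm (vertical).
Torsion M = P·e = 131×10³ × 150 = 19650000 N·mm.
Critical point at (x, y) = (93.75, 125) from centroid. f_tx = M·y/J = 407.9 N/mm; f_ty = M·x/J = 305.9 N/mm.
Resultant f_max = √[f_tx² + (f_v + f_ty)²] = √[407.9² + (262 + 305.9)²] = 699.2 N/mm.
Capacity per unit length: φr_n = 0.75 × 0.6 × 620 × (0.707 × 4) = 789 N/mm.
699.2 ≤ 789 → adequate.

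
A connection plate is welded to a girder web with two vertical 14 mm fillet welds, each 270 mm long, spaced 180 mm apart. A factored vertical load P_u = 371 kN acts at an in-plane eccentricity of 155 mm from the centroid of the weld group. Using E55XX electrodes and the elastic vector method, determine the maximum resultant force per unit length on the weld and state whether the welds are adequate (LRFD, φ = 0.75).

E55XX → F_EXX = 550 MPa.
Total weld length L_w = 540 mm. Treat welds as unit-width lines.
Polar moment about centroid: J = 2[d³/12 + d(b/2)²] = 2[270³/12 + 270×90²] = 7654000 mm³.
Direct shear f_v = P/L_w = 371×10³ / 540 = 687 N/mm (vertical).
Torsion M = P·e = 371×10³ × 155 = 57505000 N·mm.
Critical point at (x, y) = (90, 135) from centroid. f_tx = M·y/J = 1014 N/mm; f_ty = M·x/J = 676.1 N/mm.
Resultant f_max = √[f_tx² + (f_v + f_ty)²] = √[1014² + (687 + 676.1)²] = 1699 N/mm.
Capacity per unit length: φr_n = 0.75 × 0.6 × 550 × (0.707 × 14) = 2450 N/mm.
1699 ≤ 2450 → adequate.

f_max ≈ 1700 N/mm; adequate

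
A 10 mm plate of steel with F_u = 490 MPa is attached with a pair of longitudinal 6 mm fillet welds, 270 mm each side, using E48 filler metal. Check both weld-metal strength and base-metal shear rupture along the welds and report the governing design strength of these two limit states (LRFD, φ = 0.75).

E48XX → F_EXX = 480 MPa.
t_e = 0.707 × 6 = 4.242 mm; L = 540 mm.
Weld metal: φR_n = 0.75 × 0.6 × 480 × 4.242 × 540 × 10⁻³ = 494.8 kN.
Base metal (shear rupture): φR_n = 0.75 × 0.6 × 490 × 10 × 540 × 10⁻³ = 1191 kN.
Governing: weld metal.

φR_n ≈ 495 kN (weld metal governs)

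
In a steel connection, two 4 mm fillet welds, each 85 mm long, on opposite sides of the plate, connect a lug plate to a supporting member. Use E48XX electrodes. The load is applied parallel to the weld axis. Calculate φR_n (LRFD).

E48XX → F_EXX = 480 MPa.
Effective throat t_e = 0.707 × 4 = 2.828 mm.
Total length L = 170 mm; A_we = 2.828 × 170 = 480.8 mm².
F_nw = 0.6 F_EXX = 0.6 × 480 = 288 MPa.
φR_n = 0.75 × 288 × 480.8 × 10⁻³ = 103.8 kN.

φR_n ≈ 104 kN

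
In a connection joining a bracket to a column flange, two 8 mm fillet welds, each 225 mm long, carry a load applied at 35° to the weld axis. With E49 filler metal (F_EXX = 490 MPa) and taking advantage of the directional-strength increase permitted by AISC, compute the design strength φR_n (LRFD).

t_e = 0.707 × 8 = 5.656 mm; A_we = 5.656 × 450 = 2545 mm².
Directional factor: 1.0 + 0.5 sin^1.5(35°) = 1.217.
F_nw = 0.6 × 490 × 1.217 = 357.9 MPa.
φR_n = 0.75 × 357.9 × 2545 × 10⁻³ = 683.1 kN.

φR_n ≈ 683 kN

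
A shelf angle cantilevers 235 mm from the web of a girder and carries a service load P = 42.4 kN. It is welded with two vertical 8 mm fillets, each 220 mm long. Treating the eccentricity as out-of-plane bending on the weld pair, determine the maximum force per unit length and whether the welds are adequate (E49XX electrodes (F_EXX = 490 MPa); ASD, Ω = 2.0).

f_max ≈ 625 N/mm; adequate

L_w = 2 × 220 = 440 mm; section modulus (unit throat) S = 2 × L²/6 = 16130 mm².
Direct shear f_v = P/L_w = 42.4×10³/440 = 96.36 N/mm.
Moment M = P × e = 42.4×10³ × 235 = 9964000 N·mm; bending f_b = M/S = 617.6 N/mm.
f_max = √(f_v² + f_b²) = √(96.36² + 617.6²) = 625.1 N/mm.
r_n/Ω = (1/2.0) × 0.6 × 490 × (0.707 × 8) = 831.4 N/mm → adequate.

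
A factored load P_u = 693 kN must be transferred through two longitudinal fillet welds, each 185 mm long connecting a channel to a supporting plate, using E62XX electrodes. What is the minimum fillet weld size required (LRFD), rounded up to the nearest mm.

E62XX → F_EXX = 620 MPa.
Total weld length L = 370 mm.
Required throat t_e = P_u / (φ × 0.6 F_EXX × L) = 693 / (0.75 × 0.6 × 620 × 370 × 10⁻³) = 6.713 mm.
Required leg w = t_e / 0.707 = 9.495 mm → use 10 mm.

w = 10 mm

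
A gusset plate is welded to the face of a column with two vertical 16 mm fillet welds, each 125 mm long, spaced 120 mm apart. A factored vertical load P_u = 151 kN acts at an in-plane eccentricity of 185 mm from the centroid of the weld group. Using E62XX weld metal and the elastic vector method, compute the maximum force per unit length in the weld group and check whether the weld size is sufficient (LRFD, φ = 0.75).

f_max ≈ 2430 N/mm; adequate

E62XX → F_EXX = 620 MPa.
Total weld length L_w = 250 mm. Treat welds as unit-width lines.
Polar moment about centroid: J = 2[d³/12 + d(b/2)²] = 2[125³/12 + 125×60²] = 1226000 mm³.
Direct shear f_v = P/L_w = 151×10³ / 250 = 604 N/mm (vertical).
Torsion M = P·e = 151×10³ × 185 = 27935000 N·mm.
Critical point at (x, y) = (60, 62.5) from centroid. f_tx = M·y/J = 1425 N/mm; f_ty = M·x/J = 1368 N/mm.
Resultant f_max = √[f_tx² + (f_v + f_ty)²] = √[1425² + (604 + 1368)²] = 2433 N/mm.
Capacity per unit length: φr_n = 0.75 × 0.6 × 620 × (0.707 × 16) = 3156 N/mm.
2433 ≤ 3156 → adequate.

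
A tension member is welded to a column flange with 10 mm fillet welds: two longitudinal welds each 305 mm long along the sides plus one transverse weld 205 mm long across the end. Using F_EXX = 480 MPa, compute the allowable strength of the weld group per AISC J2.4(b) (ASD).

t_e = 0.707 × 10 = 7.07 mm.
R_nwl = 0.6 × 480 × 7.07 × 610 × 10⁻³ = 1242 kN (longitudinal, 2 welds).
R_nwt = 0.6 × 480 × 7.07 × 205 × 10⁻³ = 417.4 kN (transverse, base value).
(i) R_nwl + R_nwt = 1659 kN; (ii) 0.85 R_nwl + 1.5 R_nwt = 1682 kN.
R_n = max = 1682 kN [governs: (ii)]; R_n/Ω = 840.9 kN.

R_n/Ω ≈ 841 kN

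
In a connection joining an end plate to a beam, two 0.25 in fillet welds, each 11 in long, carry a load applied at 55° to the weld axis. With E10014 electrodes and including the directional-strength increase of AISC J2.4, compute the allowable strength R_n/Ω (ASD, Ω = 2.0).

R_n/Ω ≈ 160 kips

E100XX → F_EXX = 100 ksi.
t_e = 0.707 × 0.25 = 0.1767 in; A_we = 0.1767 × 22 = 3.888 in².
Directional factor: 1.0 + 0.5 sin^1.5(55°) = 1.371.
F_nw = 0.6 × 100 × 1.371 = 82.24 ksi.
R_n/Ω = (82.24 × 3.888) / 2.0 = 159.9 kips.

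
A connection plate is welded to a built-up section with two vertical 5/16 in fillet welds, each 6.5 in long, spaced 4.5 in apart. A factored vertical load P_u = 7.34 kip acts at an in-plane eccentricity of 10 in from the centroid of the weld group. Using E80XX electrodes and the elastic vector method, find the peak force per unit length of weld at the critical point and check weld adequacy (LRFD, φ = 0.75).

f_max ≈ 2.96 kip/in; adequate

E80XX → F_EXX = 80 ksi.
Total weld length L_w = 13 in. Treat welds as unit-width lines.
Polar moment about centroid: J = 2[d³/12 + d(b/2)²] = 2[6.5³/12 + 6.5×2.25²] = 111.6 in³.
Direct shear f_v = P/L_w = 7.34 / 13 = 0.5646 kip/in (vertical).
Torsion M = P·e = 7.34 × 10 = 73.4 kip·in.
Critical point at (x, y) = (2.25, 3.25) from centroid. f_tx = M·y/J = 2.138 kip/in; f_ty = M·x/J = 1.48 kip/in.
Resultant f_max = √[f_tx² + (f_v + f_ty)²] = √[2.138² + (0.5646 + 1.48)²] = 2.958 kip/in.
Capacity per unit length: φr_n = 0.75 × 0.6 × 80 × (0.707 × 0.3125) = 7.954 kip/in.
2.958 ≤ 7.954 → adequate.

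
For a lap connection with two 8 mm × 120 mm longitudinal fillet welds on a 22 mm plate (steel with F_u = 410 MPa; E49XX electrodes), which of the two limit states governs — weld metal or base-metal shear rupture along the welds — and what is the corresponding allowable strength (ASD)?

E49XX → F_EXX = 490 MPa.
t_e = 0.707 × 8 = 5.656 mm; L = 240 mm.
Weld metal: R_n/Ω = (1/2.0) × 0.6 × 490 × 5.656 × 240 × 10⁻³ = 199.5 kN.
Base metal (shear rupture): R_n/Ω = (1/2.0) × 0.6 × 410 × 22 × 240 × 10⁻³ = 649.4 kN.
Governing: weld metal.

R_n/Ω ≈ 200 kN (weld metal governs)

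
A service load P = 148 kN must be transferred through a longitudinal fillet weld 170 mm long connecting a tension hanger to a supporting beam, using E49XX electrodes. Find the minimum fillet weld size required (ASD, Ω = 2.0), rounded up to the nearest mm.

E49XX → F_EXX = 490 MPa.
Total weld length L = 170 mm.
Required throat t_e = P × Ω / (0.6 F_EXX × L) = 148 × 2.0 / (0.6 × 490 × 170 × 10⁻³) = 5.922 mm.
Required leg w = t_e / 0.707 = 8.377 mm → use 9 mm.

w = 9 mm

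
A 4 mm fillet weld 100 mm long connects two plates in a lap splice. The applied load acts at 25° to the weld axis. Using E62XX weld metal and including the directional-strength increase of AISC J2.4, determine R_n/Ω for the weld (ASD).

E62XX → F_EXX = 620 MPa.
t_e = 0.707 × 4 = 2.828 mm; A_we = 2.828 × 100 = 282.8 mm².
Directional factor: 1.0 + 0.5 sin^1.5(25°) = 1.137.
F_nw = 0.6 × 620 × 1.137 = 423.1 MPa.
R_n/Ω = (423.1 × 282.8) / 2.0 × 10⁻³ = 59.83 kN.

R_n/Ω ≈ 59.8 kN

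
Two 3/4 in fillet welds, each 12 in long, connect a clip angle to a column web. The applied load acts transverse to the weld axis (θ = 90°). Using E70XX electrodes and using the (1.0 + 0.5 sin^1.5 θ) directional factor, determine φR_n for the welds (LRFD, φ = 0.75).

E70XX → F_EXX = 70 ksi.
t_e = 0.707 × 0.75 = 0.5302 in; A_we = 0.5302 × 24 = 12.73 in².
Directional factor: 1.0 + 0.5 sin^1.5(90°) = 1.5.
F_nw = 0.6 × 70 × 1.5 = 63 ksi.
φR_n = 0.75 × 63 × 12.73 = 601.3 kip.

φR_n ≈ 601 kip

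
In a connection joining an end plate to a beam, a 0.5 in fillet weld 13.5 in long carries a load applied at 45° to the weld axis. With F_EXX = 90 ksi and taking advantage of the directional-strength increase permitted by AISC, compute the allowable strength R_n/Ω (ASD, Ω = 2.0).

t_e = 0.707 × 0.5 = 0.3535 in; A_we = 0.3535 × 13.5 = 4.772 in².
Directional factor: 1.0 + 0.5 sin^1.5(45°) = 1.297.
F_nw = 0.6 × 90 × 1.297 = 70.05 ksi.
R_n/Ω = (70.05 × 4.772) / 2.0 = 167.2 kips.

R_n/Ω ≈ 167 kips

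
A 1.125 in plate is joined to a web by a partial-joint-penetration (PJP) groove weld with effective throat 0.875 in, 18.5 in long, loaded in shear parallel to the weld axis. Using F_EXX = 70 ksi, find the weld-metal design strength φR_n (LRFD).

φR_n ≈ 510 kip

Effective throat (given) t_e = 0.875 in.
A_we = 0.875 × 18.5 = 16.19 in².
F_nw = 0.6 F_EXX = 42 ksi.
φR_n = 0.75 × 42 × 16.19 = 509.9 kip.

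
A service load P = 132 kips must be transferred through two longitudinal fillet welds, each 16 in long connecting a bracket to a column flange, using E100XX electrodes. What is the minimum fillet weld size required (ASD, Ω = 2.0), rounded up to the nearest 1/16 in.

w = 1/4 in

E100XX → F_EXX = 100 ksi.
Total weld length L = 32 in.
Required throat t_e = P × Ω / (0.6 F_EXX × L) = 132 × 2.0 / (0.6 × 100 × 32) = 0.1375 in.
Required leg w = t_e / 0.707 = 0.1945 in → use 1/4 in.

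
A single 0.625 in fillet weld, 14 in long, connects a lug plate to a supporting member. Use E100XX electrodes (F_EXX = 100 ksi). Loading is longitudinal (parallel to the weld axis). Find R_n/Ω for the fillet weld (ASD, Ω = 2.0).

Effective throat t_e = 0.707 × 0.625 = 0.4419 in.
Total length L = 14 in; A_we = 0.4419 × 14 = 6.186 in².
F_nw = 0.6 F_EXX = 0.6 × 100 = 60 ksi.
R_n = 60 × 6.186 = 371.2 kips; R_n/Ω = 371.2/2.0 = 185.6 kips.

R_n/Ω ≈ 186 kips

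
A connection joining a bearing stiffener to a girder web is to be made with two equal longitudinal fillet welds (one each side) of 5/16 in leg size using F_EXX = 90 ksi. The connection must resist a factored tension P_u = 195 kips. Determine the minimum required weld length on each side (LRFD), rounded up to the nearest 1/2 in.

L = 11 in on each side

Throat t_e = 0.707 × 0.3125 = 0.2209 in.
φr_n = 0.75 × 0.6 × 90 × 0.2209 = 8.948 kips/in.
L_req = P_u / φr_n = 195 / 8.948 = 21.79 in total.
Per side: 21.79 / 2 = 10.9 in.
Round up → use L = 11 in on each side.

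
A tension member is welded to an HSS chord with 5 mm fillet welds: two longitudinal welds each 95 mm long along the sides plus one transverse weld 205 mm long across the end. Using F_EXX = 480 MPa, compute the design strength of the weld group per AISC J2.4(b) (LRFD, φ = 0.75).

φR_n ≈ 358 kN

t_e = 0.707 × 5 = 3.535 mm.
R_nwl = 0.6 × 480 × 3.535 × 190 × 10⁻³ = 193.4 kN (longitudinal, 2 welds).
R_nwt = 0.6 × 480 × 3.535 × 205 × 10⁻³ = 208.7 kN (transverse, base value).
(i) R_nwl + R_nwt = 402.1 kN; (ii) 0.85 R_nwl + 1.5 R_nwt = 477.5 kN.
R_n = max = 477.5 kN [governs: (ii)]; φR_n = 358.1 kN.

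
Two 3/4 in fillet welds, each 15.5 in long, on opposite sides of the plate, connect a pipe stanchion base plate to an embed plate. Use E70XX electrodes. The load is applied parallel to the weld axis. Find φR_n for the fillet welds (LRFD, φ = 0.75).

φR_n ≈ 518 kips

E70XX → F_EXX = 70 ksi.
Effective throat t_e = 0.707 × 0.75 = 0.5302 in.
Total length L = 31 in; A_we = 0.5302 × 31 = 16.44 in².
F_nw = 0.6 F_EXX = 0.6 × 70 = 42 ksi.
φR_n = 0.75 × 42 × 16.44 = 517.8 kips.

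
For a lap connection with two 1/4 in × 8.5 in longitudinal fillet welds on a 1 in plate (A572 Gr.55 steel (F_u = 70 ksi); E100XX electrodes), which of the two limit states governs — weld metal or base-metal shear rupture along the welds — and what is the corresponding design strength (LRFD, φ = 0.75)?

E100XX → F_EXX = 100 ksi.
t_e = 0.707 × 0.25 = 0.1767 in; L = 17 in.
Weld metal: φR_n = 0.75 × 0.6 × 100 × 0.1767 × 17 = 135.2 kips.
Base metal (shear rupture): φR_n = 0.75 × 0.6 × 70 × 1 × 17 = 535.5 kips.
Governing: weld metal.

φR_n ≈ 135 kips (weld metal governs)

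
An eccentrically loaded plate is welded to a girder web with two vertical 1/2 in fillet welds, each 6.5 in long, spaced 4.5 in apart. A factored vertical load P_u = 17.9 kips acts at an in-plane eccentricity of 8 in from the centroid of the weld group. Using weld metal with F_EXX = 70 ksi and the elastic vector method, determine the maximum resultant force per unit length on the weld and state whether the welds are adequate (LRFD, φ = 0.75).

f_max ≈ 5.97 kip/in; adequate

Total weld length L_w = 13 in. Treat welds as unit-width lines.
Polar moment about centroid: J = 2[d³/12 + d(b/2)²] = 2[6.5³/12 + 6.5×2.25²] = 111.6 in³.
Direct shear f_v = P/L_w = 17.9 / 13 = 1.377 kip/in (vertical).
Torsion M = P·e = 17.9 × 8 = 143.2 kip·in.
Critical point at (x, y) = (2.25, 3.25) from centroid. f_tx = M·y/J = 4.171 kip/in; f_ty = M·x/J = 2.888 kip/in.
Resultant f_max = √[f_tx² + (f_v + f_ty)²] = √[4.171² + (1.377 + 2.888)²] = 5.965 kip/in.
Capacity per unit length: φr_n = 0.75 × 0.6 × 70 × (0.707 × 0.5) = 11.14 kip/in.
5.965 ≤ 11.14 → adequate.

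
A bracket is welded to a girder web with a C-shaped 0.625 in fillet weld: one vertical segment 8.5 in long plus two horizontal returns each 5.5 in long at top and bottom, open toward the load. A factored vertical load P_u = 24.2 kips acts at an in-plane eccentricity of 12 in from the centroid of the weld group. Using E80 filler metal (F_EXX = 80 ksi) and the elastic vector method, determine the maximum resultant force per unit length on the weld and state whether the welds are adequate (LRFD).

f_max ≈ 6.28 kip/in; adequate

Total weld length L_w = 19.5 in. Treat welds as unit-width lines.
Centroid: x̄ = 2×5.5×2.75 / 19.5 = 1.551 in from the vertical weld.
Polar moment about centroid: J = I_x + I_y = [8.5³/12 + 2×5.5×4.25²] + [8.5×1.551² + 2(5.5³/12 + 5.5×1.199²)] = 313.9 in³.
Direct shear f_v = P/L_w = 24.2 / 19.5 = 1.241 kip/in (vertical).
Torsion M = P·e = 24.2 × 12 = 290.4 kip·in.
Critical point at (x, y) = (3.949, 4.25) from centroid. f_tx = M·y/J = 3.932 kip/in; f_ty = M·x/J = 3.654 kip/in.
Resultant f_max = √[f_tx² + (f_v + f_ty)²] = √[3.932² + (1.241 + 3.654)²] = 6.279 kip/in.
Capacity per unit length: φr_n = 0.75 × 0.6 × 80 × (0.707 × 0.625) = 15.91 kip/in.
6.279 ≤ 15.91 → adequate.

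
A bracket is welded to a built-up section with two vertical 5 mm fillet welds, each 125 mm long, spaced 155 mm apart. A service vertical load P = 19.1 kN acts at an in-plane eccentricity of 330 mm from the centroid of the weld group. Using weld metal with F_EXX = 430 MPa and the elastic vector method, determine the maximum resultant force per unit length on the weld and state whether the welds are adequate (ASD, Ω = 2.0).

Total weld length L_w = 250 mm. Treat welds as unit-width lines.
Polar moment about centroid: J = 2[d³/12 + d(b/2)²] = 2[125³/12 + 125×77.5²] = 1827000 mm³.
Direct shear f_v = P/L_w = 19.1×10³ / 250 = 76.4 N/mm (vertical).
Torsion M = P·e = 19.1×10³ × 330 = 6303000 N·mm.
Critical point at (x, y) = (77.5, 62.5) from centroid. f_tx = M·y/J = 215.6 N/mm; f_ty = M·x/J = 267.4 N/mm.
Resultant f_max = √[f_tx² + (f_v + f_ty)²] = √[215.6² + (76.4 + 267.4)²] = 405.8 N/mm.
Capacity per unit length: r_n/Ω = (1/2.0) × 0.6 × 430 × (0.707 × 5) = 456 N/mm.
405.8 ≤ 456 → adequate.

f_max ≈ 406 N/mm; adequate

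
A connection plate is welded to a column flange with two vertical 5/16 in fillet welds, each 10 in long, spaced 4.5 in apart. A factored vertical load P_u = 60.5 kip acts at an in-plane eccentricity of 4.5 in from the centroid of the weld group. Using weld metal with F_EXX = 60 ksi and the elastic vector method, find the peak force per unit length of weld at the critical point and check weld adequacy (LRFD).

f_max ≈ 7.35 kip/in; NOT adequate

Total weld length L_w = 20 in. Treat welds as unit-width lines.
Polar moment about centroid: J = 2[d³/12 + d(b/2)²] = 2[10³/12 + 10×2.25²] = 267.9 in³.
Direct shear f_v = P/L_w = 60.5 / 20 = 3.025 kip/in (vertical).
Torsion M = P·e = 60.5 × 4.5 = 272.25 kip·in.
Critical point at (x, y) = (2.25, 5) from centroid. f_tx = M·y/J = 5.081 kip/in; f_ty = M·x/J = 2.286 kip/in.
Resultant f_max = √[f_tx² + (f_v + f_ty)²] = √[5.081² + (3.025 + 2.286)²] = 7.35 kip/in.
Capacity per unit length: φr_n = 0.75 × 0.6 × 60 × (0.707 × 0.3125) = 5.965 kip/in.
7.35 > 5.965 → NOT adequate.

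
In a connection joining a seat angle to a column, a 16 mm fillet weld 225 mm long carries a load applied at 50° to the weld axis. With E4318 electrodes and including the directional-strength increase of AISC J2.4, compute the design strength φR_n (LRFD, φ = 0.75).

φR_n ≈ 658 kN

E43XX → F_EXX = 430 MPa.
t_e = 0.707 × 16 = 11.31 mm; A_we = 11.31 × 225 = 2545 mm².
Directional factor: 1.0 + 0.5 sin^1.5(50°) = 1.335.
F_nw = 0.6 × 430 × 1.335 = 344.5 MPa.
φR_n = 0.75 × 344.5 × 2545 × 10⁻³ = 657.6 kN.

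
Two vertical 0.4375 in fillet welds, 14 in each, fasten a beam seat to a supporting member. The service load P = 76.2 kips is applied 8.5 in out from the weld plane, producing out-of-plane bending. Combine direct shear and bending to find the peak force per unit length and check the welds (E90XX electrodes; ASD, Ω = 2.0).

E90XX → F_EXX = 90 ksi.
L_w = 2 × 14 = 28 in; section modulus (unit throat) S = 2 × L²/6 = 65.33 in².
Direct shear f_v = P/L_w = 76.2/28 = 2.721 kip/in.
Moment M = P × e = 76.2 × 8.5 = 647.7 kip·in; bending f_b = M/S = 9.914 kip/in.
f_max = √(f_v² + f_b²) = √(2.721² + 9.914²) = 10.28 kip/in.
r_n/Ω = (1/2.0) × 0.6 × 90 × (0.707 × 0.4375) = 8.351 kip/in → NOT adequate.

f_max ≈ 10.3 kip/in; NOT adequate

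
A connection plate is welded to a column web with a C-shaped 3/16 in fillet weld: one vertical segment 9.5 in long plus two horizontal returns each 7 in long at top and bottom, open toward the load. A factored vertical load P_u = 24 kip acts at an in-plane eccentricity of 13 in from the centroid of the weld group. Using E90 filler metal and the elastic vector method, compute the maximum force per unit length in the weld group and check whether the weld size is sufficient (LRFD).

E90XX → F_EXX = 90 ksi.
Total weld length L_w = 23.5 in. Treat welds as unit-width lines.
Centroid: x̄ = 2×7×3.5 / 23.5 = 2.085 in from the vertical weld.
Polar moment about centroid: J = I_x + I_y = [9.5³/12 + 2×7×4.75²] + [9.5×2.085² + 2(7³/12 + 7×1.415²)] = 513.8 in³.
Direct shear f_v = P/L_w = 24 / 23.5 = 1.021 kip/in (vertical).
Torsion M = P·e = 24 × 13 = 312 kip·in.
Critical point at (x, y) = (4.915, 4.75) from centroid. f_tx = M·y/J = 2.884 kip/in; f_ty = M·x/J = 2.984 kip/in.
Resultant f_max = √[f_tx² + (f_v + f_ty)²] = √[2.884² + (1.021 + 2.984)²] = 4.936 kip/in.
Capacity per unit length: φr_n = 0.75 × 0.6 × 90 × (0.707 × 0.1875) = 5.369 kip/in.
4.936 ≤ 5.369 → adequate.

f_max ≈ 4.94 kip/in; adequate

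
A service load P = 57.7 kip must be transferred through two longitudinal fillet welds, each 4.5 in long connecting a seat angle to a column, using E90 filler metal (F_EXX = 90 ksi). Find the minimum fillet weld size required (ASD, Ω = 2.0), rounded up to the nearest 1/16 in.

w = 3/8 in

Total weld length L = 9 in.
Required throat t_e = P × Ω / (0.6 F_EXX × L) = 57.7 × 2.0 / (0.6 × 90 × 9) = 0.2374 in.
Required leg w = t_e / 0.707 = 0.3359 in → use 3/8 in.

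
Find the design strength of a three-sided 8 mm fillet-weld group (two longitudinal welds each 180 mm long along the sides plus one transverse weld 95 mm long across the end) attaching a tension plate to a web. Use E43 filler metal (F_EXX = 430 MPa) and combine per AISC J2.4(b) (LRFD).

t_e = 0.707 × 8 = 5.656 mm.
R_nwl = 0.6 × 430 × 5.656 × 360 × 10⁻³ = 525.3 kN (longitudinal, 2 welds).
R_nwt = 0.6 × 430 × 5.656 × 95 × 10⁻³ = 138.6 kN (transverse, base value).
(i) R_nwl + R_nwt = 664 kN; (ii) 0.85 R_nwl + 1.5 R_nwt = 654.5 kN.
R_n = max = 664 kN [governs: (i)]; φR_n = 498 kN.

φR_n ≈ 498 kN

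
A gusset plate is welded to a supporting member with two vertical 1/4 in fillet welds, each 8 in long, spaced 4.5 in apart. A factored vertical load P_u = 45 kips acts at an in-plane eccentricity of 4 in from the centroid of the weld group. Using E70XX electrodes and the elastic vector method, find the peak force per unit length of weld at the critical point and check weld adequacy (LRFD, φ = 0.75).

f_max ≈ 6.8 kip/in; NOT adequate

E70XX → F_EXX = 70 ksi.
Total weld length L_w = 16 in. Treat welds as unit-width lines.
Polar moment about centroid: J = 2[d³/12 + d(b/2)²] = 2[8³/12 + 8×2.25²] = 166.3 in³.
Direct shear f_v = P/L_w = 45 / 16 = 2.812 kip/in (vertical).
Torsion M = P·e = 45 × 4 = 180 kip·in.
Critical point at (x, y) = (2.25, 4) from centroid. f_tx = M·y/J = 4.329 kip/in; f_ty = M·x/J = 2.435 kip/in.
Resultant f_max = √[f_tx² + (f_v + f_ty)²] = √[4.329² + (2.812 + 2.435)²] = 6.802 kip/in.
Capacity per unit length: φr_n = 0.75 × 0.6 × 70 × (0.707 × 0.25) = 5.568 kip/in.
6.802 > 5.568 → NOT adequate.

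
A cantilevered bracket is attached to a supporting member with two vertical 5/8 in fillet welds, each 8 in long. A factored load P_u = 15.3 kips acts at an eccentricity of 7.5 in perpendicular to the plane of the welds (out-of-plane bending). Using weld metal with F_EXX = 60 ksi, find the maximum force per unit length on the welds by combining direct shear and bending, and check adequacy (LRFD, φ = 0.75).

f_max ≈ 5.46 kip/in; adequate

L_w = 2 × 8 = 16 in; section modulus (unit throat) S = 2 × L²/6 = 21.33 in².
Direct shear f_v = P/L_w = 15.3/16 = 0.9563 kip/in.
Moment M = P × e = 15.3 × 7.5 = 114.75 kip·in; bending f_b = M/S = 5.379 kip/in.
f_max = √(f_v² + f_b²) = √(0.9563² + 5.379²) = 5.463 kip/in.
φr_n = 0.75 × 0.6 × 60 × (0.707 × 0.625) = 11.93 kip/in → adequate.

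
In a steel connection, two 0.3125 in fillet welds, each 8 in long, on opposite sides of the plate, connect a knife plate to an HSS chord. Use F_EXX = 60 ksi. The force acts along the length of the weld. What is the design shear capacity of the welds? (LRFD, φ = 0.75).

Effective throat t_e = 0.707 × 0.3125 = 0.2209 in.
Total length L = 16 in; A_we = 0.2209 × 16 = 3.535 in².
F_nw = 0.6 F_EXX = 0.6 × 60 = 36 ksi.
φR_n = 0.75 × 36 × 3.535 = 95.44 kip.

φR_n ≈ 95.4 kip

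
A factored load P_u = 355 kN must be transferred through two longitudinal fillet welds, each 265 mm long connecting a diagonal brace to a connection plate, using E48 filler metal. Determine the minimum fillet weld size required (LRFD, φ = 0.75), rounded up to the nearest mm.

w = 5 mm

E48XX → F_EXX = 480 MPa.
Total weld length L = 530 mm.
Required throat t_e = P_u / (φ × 0.6 F_EXX × L) = 355 / (0.75 × 0.6 × 480 × 530 × 10⁻³) = 3.101 mm.
Required leg w = t_e / 0.707 = 4.386 mm → use 5 mm.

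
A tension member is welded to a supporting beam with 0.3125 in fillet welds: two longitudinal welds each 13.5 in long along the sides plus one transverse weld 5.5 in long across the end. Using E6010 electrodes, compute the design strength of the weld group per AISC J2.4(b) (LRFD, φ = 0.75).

E60XX → F_EXX = 60 ksi.
t_e = 0.707 × 0.3125 = 0.2209 in.
R_nwl = 0.6 × 60 × 0.2209 × 27 = 214.8 kips (longitudinal, 2 welds).
R_nwt = 0.6 × 60 × 0.2209 × 5.5 = 43.75 kips (transverse, base value).
(i) R_nwl + R_nwt = 258.5 kips; (ii) 0.85 R_nwl + 1.5 R_nwt = 248.2 kips.
R_n = max = 258.5 kips [governs: (i)]; φR_n = 193.9 kips.

φR_n ≈ 194 kips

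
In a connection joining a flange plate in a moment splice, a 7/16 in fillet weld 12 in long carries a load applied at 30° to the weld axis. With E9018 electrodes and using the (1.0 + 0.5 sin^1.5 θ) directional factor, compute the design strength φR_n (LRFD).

φR_n ≈ 177 kip

E90XX → F_EXX = 90 ksi.
t_e = 0.707 × 0.4375 = 0.3093 in; A_we = 0.3093 × 12 = 3.712 in².
Directional factor: 1.0 + 0.5 sin^1.5(30°) = 1.177.
F_nw = 0.6 × 90 × 1.177 = 63.55 ksi.
φR_n = 0.75 × 63.55 × 3.712 = 176.9 kip.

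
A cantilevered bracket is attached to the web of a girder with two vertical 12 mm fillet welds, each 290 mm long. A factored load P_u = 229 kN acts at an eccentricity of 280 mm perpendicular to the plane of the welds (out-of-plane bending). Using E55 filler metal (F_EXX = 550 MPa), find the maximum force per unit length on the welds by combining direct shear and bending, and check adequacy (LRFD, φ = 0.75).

L_w = 2 × 290 = 580 mm; section modulus (unit throat) S = 2 × L²/6 = 28030 mm².
Direct shear f_v = P/L_w = 229×10³/580 = 394.8 N/mm.
Moment M = P × e = 229×10³ × 280 = 64120000 N·mm; bending f_b = M/S = 2287 N/mm.
f_max = √(f_v² + f_b²) = √(394.8² + 2287²) = 2321 N/mm.
φr_n = 0.75 × 0.6 × 550 × (0.707 × 12) = 2100 N/mm → NOT adequate.

f_max ≈ 2320 N/mm; NOT adequate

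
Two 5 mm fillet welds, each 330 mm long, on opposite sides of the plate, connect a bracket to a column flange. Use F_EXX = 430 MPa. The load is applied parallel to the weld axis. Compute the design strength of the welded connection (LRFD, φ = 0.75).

Effective throat t_e = 0.707 × 5 = 3.535 mm.
Total length L = 660 mm; A_we = 3.535 × 660 = 2333 mm².
F_nw = 0.6 F_EXX = 0.6 × 430 = 258 MPa.
φR_n = 0.75 × 258 × 2333 × 10⁻³ = 451.5 kN.

φR_n ≈ 451 kN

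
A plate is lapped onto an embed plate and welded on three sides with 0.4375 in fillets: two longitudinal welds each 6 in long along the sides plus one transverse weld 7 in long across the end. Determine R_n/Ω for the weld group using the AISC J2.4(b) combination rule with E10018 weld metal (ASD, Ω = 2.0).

E100XX → F_EXX = 100 ksi.
t_e = 0.707 × 0.4375 = 0.3093 in.
R_nwl = 0.6 × 100 × 0.3093 × 12 = 222.7 kips (longitudinal, 2 welds).
R_nwt = 0.6 × 100 × 0.3093 × 7 = 129.9 kips (transverse, base value).
(i) R_nwl + R_nwt = 352.6 kips; (ii) 0.85 R_nwl + 1.5 R_nwt = 384.2 kips.
R_n = max = 384.2 kips [governs: (ii)]; R_n/Ω = 192.1 kips.

R_n/Ω ≈ 192 kips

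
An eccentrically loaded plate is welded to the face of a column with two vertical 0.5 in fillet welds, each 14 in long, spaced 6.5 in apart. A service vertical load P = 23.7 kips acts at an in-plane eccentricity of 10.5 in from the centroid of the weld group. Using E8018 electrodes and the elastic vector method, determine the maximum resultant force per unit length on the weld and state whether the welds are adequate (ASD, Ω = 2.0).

f_max ≈ 3.01 kip/in; adequate

E80XX → F_EXX = 80 ksi.
Total weld length L_w = 28 in. Treat welds as unit-width lines.
Polar moment about centroid: J = 2[d³/12 + d(b/2)²] = 2[14³/12 + 14×3.25²] = 753.1 in³.
Direct shear f_v = P/L_w = 23.7 / 28 = 0.8464 kip/in (vertical).
Torsion M = P·e = 23.7 × 10.5 = 248.85 kip·in.
Critical point at (x, y) = (3.25, 7) from centroid. f_tx = M·y/J = 2.313 kip/in; f_ty = M·x/J = 1.074 kip/in.
Resultant f_max = √[f_tx² + (f_v + f_ty)²] = √[2.313² + (0.8464 + 1.074)²] = 3.006 kip/in.
Capacity per unit length: r_n/Ω = (1/2.0) × 0.6 × 80 × (0.707 × 0.5) = 8.484 kip/in.
3.006 ≤ 8.484 → adequate.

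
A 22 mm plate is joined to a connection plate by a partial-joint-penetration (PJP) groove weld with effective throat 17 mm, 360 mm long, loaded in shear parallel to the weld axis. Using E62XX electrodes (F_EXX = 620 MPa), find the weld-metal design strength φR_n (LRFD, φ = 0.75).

Effective throat (given) t_e = 17 mm.
A_we = 17 × 360 = 6120 mm².
F_nw = 0.6 F_EXX = 372 MPa.
φR_n = 0.75 × 372 × 6120 × 10⁻³ = 1707 kN.

φR_n ≈ 1710 kN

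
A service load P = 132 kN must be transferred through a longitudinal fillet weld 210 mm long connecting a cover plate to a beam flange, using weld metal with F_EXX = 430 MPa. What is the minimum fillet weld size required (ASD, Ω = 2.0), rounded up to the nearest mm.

w = 7 mm

Total weld length L = 210 mm.
Required throat t_e = P × Ω / (0.6 F_EXX × L) = 132 × 2.0 / (0.6 × 430 × 210 × 10⁻³) = 4.873 mm.
Required leg w = t_e / 0.707 = 6.892 mm → use 7 mm.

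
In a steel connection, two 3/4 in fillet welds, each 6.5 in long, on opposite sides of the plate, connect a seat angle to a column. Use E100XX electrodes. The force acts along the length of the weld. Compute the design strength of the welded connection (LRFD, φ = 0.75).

E100XX → F_EXX = 100 ksi.
Effective throat t_e = 0.707 × 0.75 = 0.5302 in.
Total length L = 13 in; A_we = 0.5302 × 13 = 6.893 in².
F_nw = 0.6 F_EXX = 0.6 × 100 = 60 ksi.
φR_n = 0.75 × 60 × 6.893 = 310.2 kip.

φR_n ≈ 310 kip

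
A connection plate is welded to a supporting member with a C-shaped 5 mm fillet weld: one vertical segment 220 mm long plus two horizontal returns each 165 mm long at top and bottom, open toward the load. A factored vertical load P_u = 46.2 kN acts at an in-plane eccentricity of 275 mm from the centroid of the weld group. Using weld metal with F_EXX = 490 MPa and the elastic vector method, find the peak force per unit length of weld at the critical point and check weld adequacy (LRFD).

Total weld length L_w = 550 mm. Treat welds as unit-width lines.
Centroid: x̄ = 2×165×82.5 / 550 = 49.5 mm from the vertical weld.
Polar moment about centroid: J = I_x + I_y = [220³/12 + 2×165×110²] + [220×49.5² + 2(165³/12 + 165×33²)] = 6527000 mm³.
Direct shear f_v = P/L_w = 46.2×10³ / 550 = 84 N/mm (vertical).
Torsion M = P·e = 46.2×10³ × 275 = 12705000 N·mm.
Critical point at (x, y) = (115.5, 110) from centroid. f_tx = M·y/J = 214.1 N/mm; f_ty = M·x/J = 224.8 N/mm.
Resultant f_max = √[f_tx² + (f_v + f_ty)²] = √[214.1² + (84 + 224.8)²] = 375.8 N/mm.
Capacity per unit length: φr_n = 0.75 × 0.6 × 490 × (0.707 × 5) = 779.5 N/mm.
375.8 ≤ 779.5 → adequate.

f_max ≈ 376 N/mm; adequate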